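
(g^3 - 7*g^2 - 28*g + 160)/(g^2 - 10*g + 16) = (g^2 + g - 20)/(g - 2)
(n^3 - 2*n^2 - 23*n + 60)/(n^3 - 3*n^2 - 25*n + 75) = (n - 4)/(n - 5)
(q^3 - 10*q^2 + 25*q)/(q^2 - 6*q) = (q^2 - 10*q + 25)/(q - 6)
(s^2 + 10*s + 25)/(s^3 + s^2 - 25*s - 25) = (s + 5)/(s^2 - 4*s - 5)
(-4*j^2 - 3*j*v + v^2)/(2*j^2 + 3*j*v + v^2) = (-4*j + v)/(2*j + v)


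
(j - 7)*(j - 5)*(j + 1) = j^3 - 11*j^2 + 23*j + 35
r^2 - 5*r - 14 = (r - 7)*(r + 2)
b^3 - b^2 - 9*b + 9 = (b - 3)*(b - 1)*(b + 3)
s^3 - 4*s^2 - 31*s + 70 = (s - 7)*(s - 2)*(s + 5)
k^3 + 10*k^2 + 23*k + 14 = (k + 1)*(k + 2)*(k + 7)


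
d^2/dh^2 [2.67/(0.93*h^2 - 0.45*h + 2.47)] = (-4.618566*h^2 + 2.23479*h + 2.67*(1.86*h - 0.45)*(3.72*h - 0.9) - 12.266514)/(0.93*h^2 - 0.45*h + 2.47)^3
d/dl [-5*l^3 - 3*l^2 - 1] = 3*l*(-5*l - 2)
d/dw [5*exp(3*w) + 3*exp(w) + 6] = (15*exp(2*w) + 3)*exp(w)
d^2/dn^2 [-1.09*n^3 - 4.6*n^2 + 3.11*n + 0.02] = -6.54*n - 9.2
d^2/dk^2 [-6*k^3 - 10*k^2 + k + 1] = -36*k - 20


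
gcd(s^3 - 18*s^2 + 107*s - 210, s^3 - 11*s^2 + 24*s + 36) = s - 6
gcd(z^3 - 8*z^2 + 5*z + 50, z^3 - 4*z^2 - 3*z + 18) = z + 2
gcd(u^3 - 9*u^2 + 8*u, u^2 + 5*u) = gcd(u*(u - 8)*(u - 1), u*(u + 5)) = u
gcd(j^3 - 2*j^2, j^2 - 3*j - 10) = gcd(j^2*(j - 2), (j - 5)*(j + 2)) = 1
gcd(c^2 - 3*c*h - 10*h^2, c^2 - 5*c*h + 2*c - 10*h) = c - 5*h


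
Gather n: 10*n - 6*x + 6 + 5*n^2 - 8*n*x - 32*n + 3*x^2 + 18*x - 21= 5*n^2 + n*(-8*x - 22) + 3*x^2 + 12*x - 15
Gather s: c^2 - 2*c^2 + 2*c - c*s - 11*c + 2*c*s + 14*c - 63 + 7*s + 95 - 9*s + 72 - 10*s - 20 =-c^2 + 5*c + s*(c - 12) + 84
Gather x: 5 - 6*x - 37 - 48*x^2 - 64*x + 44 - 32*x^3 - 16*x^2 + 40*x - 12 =-32*x^3 - 64*x^2 - 30*x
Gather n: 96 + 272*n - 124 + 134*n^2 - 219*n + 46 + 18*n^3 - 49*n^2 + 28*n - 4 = 18*n^3 + 85*n^2 + 81*n + 14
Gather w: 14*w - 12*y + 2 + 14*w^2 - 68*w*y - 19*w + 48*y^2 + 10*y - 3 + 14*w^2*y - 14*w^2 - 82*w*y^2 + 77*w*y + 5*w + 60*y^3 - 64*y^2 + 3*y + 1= 14*w^2*y + w*(-82*y^2 + 9*y) + 60*y^3 - 16*y^2 + y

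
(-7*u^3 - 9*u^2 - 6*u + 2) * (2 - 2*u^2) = 14*u^5 + 18*u^4 - 2*u^3 - 22*u^2 - 12*u + 4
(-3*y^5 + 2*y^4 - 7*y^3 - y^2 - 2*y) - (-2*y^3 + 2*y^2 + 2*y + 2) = -3*y^5 + 2*y^4 - 5*y^3 - 3*y^2 - 4*y - 2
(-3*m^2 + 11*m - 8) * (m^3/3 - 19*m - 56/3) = -m^5 + 11*m^4/3 + 163*m^3/3 - 153*m^2 - 160*m/3 + 448/3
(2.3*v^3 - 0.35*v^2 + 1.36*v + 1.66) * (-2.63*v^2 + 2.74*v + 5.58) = -6.049*v^5 + 7.2225*v^4 + 8.2982*v^3 - 2.5924*v^2 + 12.1372*v + 9.2628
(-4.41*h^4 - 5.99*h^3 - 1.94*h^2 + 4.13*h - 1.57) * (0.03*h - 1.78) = -0.1323*h^5 + 7.6701*h^4 + 10.604*h^3 + 3.5771*h^2 - 7.3985*h + 2.7946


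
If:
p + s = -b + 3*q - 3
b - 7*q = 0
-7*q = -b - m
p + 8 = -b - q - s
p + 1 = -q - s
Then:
No Solution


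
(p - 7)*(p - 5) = p^2 - 12*p + 35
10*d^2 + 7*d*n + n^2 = (2*d + n)*(5*d + n)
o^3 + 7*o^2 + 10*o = o*(o + 2)*(o + 5)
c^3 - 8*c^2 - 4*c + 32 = (c - 8)*(c - 2)*(c + 2)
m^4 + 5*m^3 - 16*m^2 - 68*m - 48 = (m - 4)*(m + 1)*(m + 2)*(m + 6)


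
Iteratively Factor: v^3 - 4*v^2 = (v - 4)*(v^2) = v*(v - 4)*(v)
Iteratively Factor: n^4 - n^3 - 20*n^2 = (n + 4)*(n^3 - 5*n^2) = (n - 5)*(n + 4)*(n^2) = n*(n - 5)*(n + 4)*(n)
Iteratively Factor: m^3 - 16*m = (m - 4)*(m^2 + 4*m) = (m - 4)*(m + 4)*(m)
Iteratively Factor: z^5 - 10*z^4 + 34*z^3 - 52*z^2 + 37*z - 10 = (z - 5)*(z^4 - 5*z^3 + 9*z^2 - 7*z + 2) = (z - 5)*(z - 1)*(z^3 - 4*z^2 + 5*z - 2) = (z - 5)*(z - 1)^2*(z^2 - 3*z + 2) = (z - 5)*(z - 1)^3*(z - 2)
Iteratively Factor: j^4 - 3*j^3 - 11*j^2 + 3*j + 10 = (j - 5)*(j^3 + 2*j^2 - j - 2) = (j - 5)*(j + 2)*(j^2 - 1) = (j - 5)*(j + 1)*(j + 2)*(j - 1)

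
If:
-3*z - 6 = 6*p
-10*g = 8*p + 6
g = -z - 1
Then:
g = -1/7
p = -4/7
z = -6/7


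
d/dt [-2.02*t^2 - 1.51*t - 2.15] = -4.04*t - 1.51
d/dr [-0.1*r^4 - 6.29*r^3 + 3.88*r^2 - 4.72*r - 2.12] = -0.4*r^3 - 18.87*r^2 + 7.76*r - 4.72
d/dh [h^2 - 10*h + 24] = 2*h - 10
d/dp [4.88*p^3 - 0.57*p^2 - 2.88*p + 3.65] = 14.64*p^2 - 1.14*p - 2.88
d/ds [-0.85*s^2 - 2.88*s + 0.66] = -1.7*s - 2.88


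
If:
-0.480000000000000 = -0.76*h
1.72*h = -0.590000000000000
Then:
No Solution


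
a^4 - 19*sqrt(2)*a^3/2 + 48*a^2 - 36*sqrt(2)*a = a*(a - 6*sqrt(2))*(a - 2*sqrt(2))*(a - 3*sqrt(2)/2)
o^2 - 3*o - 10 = (o - 5)*(o + 2)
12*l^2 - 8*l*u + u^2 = (-6*l + u)*(-2*l + u)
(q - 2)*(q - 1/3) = q^2 - 7*q/3 + 2/3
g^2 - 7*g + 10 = (g - 5)*(g - 2)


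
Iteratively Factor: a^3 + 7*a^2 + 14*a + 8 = (a + 2)*(a^2 + 5*a + 4) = (a + 1)*(a + 2)*(a + 4)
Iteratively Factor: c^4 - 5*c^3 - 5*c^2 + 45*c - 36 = (c - 3)*(c^3 - 2*c^2 - 11*c + 12) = (c - 3)*(c + 3)*(c^2 - 5*c + 4) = (c - 3)*(c - 1)*(c + 3)*(c - 4)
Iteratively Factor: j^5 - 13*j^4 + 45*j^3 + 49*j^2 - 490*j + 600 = (j - 2)*(j^4 - 11*j^3 + 23*j^2 + 95*j - 300) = (j - 4)*(j - 2)*(j^3 - 7*j^2 - 5*j + 75) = (j - 5)*(j - 4)*(j - 2)*(j^2 - 2*j - 15) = (j - 5)*(j - 4)*(j - 2)*(j + 3)*(j - 5)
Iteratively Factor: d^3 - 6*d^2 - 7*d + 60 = (d - 5)*(d^2 - d - 12) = (d - 5)*(d - 4)*(d + 3)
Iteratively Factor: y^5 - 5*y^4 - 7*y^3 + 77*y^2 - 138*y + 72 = (y - 1)*(y^4 - 4*y^3 - 11*y^2 + 66*y - 72) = (y - 1)*(y + 4)*(y^3 - 8*y^2 + 21*y - 18) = (y - 3)*(y - 1)*(y + 4)*(y^2 - 5*y + 6) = (y - 3)*(y - 2)*(y - 1)*(y + 4)*(y - 3)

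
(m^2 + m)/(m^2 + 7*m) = (m + 1)/(m + 7)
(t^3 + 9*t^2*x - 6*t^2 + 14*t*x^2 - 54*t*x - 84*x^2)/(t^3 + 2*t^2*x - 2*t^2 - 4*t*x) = (t^2 + 7*t*x - 6*t - 42*x)/(t*(t - 2))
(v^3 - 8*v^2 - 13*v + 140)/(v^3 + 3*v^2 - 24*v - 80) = (v - 7)/(v + 4)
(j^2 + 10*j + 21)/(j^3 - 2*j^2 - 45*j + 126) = (j + 3)/(j^2 - 9*j + 18)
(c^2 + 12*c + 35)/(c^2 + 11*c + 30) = (c + 7)/(c + 6)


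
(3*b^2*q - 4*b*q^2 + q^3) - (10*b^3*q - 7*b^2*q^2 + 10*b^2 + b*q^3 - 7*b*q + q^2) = -10*b^3*q + 7*b^2*q^2 + 3*b^2*q - 10*b^2 - b*q^3 - 4*b*q^2 + 7*b*q + q^3 - q^2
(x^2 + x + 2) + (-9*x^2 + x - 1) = -8*x^2 + 2*x + 1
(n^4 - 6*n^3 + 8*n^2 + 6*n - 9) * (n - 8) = n^5 - 14*n^4 + 56*n^3 - 58*n^2 - 57*n + 72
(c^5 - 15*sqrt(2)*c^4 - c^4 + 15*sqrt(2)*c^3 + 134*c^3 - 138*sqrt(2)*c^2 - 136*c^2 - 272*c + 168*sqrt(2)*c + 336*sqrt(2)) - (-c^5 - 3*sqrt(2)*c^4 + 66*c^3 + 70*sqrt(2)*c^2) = 2*c^5 - 12*sqrt(2)*c^4 - c^4 + 15*sqrt(2)*c^3 + 68*c^3 - 208*sqrt(2)*c^2 - 136*c^2 - 272*c + 168*sqrt(2)*c + 336*sqrt(2)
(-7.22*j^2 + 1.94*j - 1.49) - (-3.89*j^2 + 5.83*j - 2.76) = -3.33*j^2 - 3.89*j + 1.27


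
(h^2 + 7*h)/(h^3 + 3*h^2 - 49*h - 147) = h/(h^2 - 4*h - 21)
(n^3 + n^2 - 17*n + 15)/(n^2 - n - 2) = (-n^3 - n^2 + 17*n - 15)/(-n^2 + n + 2)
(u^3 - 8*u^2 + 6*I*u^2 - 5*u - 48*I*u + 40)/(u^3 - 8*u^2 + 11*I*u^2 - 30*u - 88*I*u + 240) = (u + I)/(u + 6*I)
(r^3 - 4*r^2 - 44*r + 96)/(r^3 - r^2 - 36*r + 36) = (r^2 - 10*r + 16)/(r^2 - 7*r + 6)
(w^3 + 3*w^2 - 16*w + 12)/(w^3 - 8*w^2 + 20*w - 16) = (w^2 + 5*w - 6)/(w^2 - 6*w + 8)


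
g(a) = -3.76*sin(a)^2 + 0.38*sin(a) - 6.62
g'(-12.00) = -3.08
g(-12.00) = -7.50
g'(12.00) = 3.73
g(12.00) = -7.91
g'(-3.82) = 3.38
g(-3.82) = -7.86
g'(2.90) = 1.38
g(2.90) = -6.74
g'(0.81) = -3.49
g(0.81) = -8.32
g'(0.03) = 0.15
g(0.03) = -6.61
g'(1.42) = -1.06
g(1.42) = -9.92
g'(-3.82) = 3.38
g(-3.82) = -7.86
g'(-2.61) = -3.61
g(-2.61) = -7.78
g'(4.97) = 1.95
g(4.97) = -10.50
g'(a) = -7.52*sin(a)*cos(a) + 0.38*cos(a)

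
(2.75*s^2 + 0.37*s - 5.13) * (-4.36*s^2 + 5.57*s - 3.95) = -11.99*s^4 + 13.7043*s^3 + 13.5652*s^2 - 30.0356*s + 20.2635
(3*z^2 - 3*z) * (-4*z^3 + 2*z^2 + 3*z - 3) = -12*z^5 + 18*z^4 + 3*z^3 - 18*z^2 + 9*z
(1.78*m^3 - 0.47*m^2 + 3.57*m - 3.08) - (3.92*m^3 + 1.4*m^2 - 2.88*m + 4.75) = -2.14*m^3 - 1.87*m^2 + 6.45*m - 7.83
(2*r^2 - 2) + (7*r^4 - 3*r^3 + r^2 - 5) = 7*r^4 - 3*r^3 + 3*r^2 - 7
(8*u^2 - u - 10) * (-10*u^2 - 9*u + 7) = -80*u^4 - 62*u^3 + 165*u^2 + 83*u - 70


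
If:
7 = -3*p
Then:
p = -7/3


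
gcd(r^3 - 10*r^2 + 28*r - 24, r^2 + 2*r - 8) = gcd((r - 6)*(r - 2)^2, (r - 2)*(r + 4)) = r - 2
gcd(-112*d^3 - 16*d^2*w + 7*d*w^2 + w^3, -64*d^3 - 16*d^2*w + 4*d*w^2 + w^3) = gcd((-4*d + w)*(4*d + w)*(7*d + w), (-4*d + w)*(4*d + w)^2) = -16*d^2 + w^2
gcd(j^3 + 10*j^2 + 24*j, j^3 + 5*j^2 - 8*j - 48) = j + 4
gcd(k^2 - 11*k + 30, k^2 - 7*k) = 1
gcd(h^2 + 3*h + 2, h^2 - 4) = h + 2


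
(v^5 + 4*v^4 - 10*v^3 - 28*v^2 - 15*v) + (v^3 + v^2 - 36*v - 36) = v^5 + 4*v^4 - 9*v^3 - 27*v^2 - 51*v - 36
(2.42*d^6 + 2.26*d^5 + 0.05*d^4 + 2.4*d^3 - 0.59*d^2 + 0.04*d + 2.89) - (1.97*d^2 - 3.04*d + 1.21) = 2.42*d^6 + 2.26*d^5 + 0.05*d^4 + 2.4*d^3 - 2.56*d^2 + 3.08*d + 1.68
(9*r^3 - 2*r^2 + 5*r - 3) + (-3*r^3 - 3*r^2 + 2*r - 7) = 6*r^3 - 5*r^2 + 7*r - 10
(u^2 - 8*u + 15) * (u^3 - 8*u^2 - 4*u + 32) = u^5 - 16*u^4 + 75*u^3 - 56*u^2 - 316*u + 480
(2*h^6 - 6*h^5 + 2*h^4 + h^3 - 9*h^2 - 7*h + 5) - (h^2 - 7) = 2*h^6 - 6*h^5 + 2*h^4 + h^3 - 10*h^2 - 7*h + 12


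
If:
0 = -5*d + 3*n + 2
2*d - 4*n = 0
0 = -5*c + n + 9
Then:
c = 13/7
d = 4/7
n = 2/7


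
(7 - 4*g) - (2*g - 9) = 16 - 6*g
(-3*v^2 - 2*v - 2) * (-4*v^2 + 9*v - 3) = 12*v^4 - 19*v^3 - v^2 - 12*v + 6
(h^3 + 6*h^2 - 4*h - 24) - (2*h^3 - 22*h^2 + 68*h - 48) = -h^3 + 28*h^2 - 72*h + 24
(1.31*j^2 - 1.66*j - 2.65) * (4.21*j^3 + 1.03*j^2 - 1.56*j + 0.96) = 5.5151*j^5 - 5.6393*j^4 - 14.9099*j^3 + 1.1177*j^2 + 2.5404*j - 2.544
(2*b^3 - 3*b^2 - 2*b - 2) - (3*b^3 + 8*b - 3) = -b^3 - 3*b^2 - 10*b + 1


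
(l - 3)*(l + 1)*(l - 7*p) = l^3 - 7*l^2*p - 2*l^2 + 14*l*p - 3*l + 21*p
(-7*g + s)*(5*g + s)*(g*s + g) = -35*g^3*s - 35*g^3 - 2*g^2*s^2 - 2*g^2*s + g*s^3 + g*s^2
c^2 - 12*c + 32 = (c - 8)*(c - 4)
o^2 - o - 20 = (o - 5)*(o + 4)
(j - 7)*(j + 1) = j^2 - 6*j - 7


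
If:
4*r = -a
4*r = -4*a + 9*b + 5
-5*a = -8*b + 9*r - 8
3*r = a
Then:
No Solution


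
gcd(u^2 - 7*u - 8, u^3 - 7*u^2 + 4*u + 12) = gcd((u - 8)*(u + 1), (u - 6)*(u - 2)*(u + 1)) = u + 1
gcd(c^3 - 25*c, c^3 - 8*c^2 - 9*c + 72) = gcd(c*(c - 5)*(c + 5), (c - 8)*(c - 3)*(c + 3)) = 1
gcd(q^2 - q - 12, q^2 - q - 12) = q^2 - q - 12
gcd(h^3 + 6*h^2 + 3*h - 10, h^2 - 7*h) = 1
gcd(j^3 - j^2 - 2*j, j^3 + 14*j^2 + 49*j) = j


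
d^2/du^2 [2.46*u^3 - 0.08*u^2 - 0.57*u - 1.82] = 14.76*u - 0.16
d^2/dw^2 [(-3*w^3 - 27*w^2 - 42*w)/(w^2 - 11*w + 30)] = 72*(-17*w^3 + 150*w^2 - 120*w - 1060)/(w^6 - 33*w^5 + 453*w^4 - 3311*w^3 + 13590*w^2 - 29700*w + 27000)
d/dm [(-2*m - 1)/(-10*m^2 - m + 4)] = (20*m^2 + 2*m - (2*m + 1)*(20*m + 1) - 8)/(10*m^2 + m - 4)^2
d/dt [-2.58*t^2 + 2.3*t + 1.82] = 2.3 - 5.16*t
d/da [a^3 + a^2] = a*(3*a + 2)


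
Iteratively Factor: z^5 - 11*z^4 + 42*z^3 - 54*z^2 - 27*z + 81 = (z + 1)*(z^4 - 12*z^3 + 54*z^2 - 108*z + 81) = (z - 3)*(z + 1)*(z^3 - 9*z^2 + 27*z - 27) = (z - 3)^2*(z + 1)*(z^2 - 6*z + 9) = (z - 3)^3*(z + 1)*(z - 3)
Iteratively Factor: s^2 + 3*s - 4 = (s - 1)*(s + 4)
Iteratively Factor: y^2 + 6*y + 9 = (y + 3)*(y + 3)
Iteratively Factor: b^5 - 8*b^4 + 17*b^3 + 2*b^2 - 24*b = (b - 3)*(b^4 - 5*b^3 + 2*b^2 + 8*b) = (b - 4)*(b - 3)*(b^3 - b^2 - 2*b) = b*(b - 4)*(b - 3)*(b^2 - b - 2) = b*(b - 4)*(b - 3)*(b - 2)*(b + 1)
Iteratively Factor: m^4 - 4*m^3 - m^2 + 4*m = (m - 1)*(m^3 - 3*m^2 - 4*m) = (m - 4)*(m - 1)*(m^2 + m) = m*(m - 4)*(m - 1)*(m + 1)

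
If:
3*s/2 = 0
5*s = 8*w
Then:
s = 0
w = 0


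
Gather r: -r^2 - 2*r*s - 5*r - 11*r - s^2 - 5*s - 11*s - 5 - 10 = -r^2 + r*(-2*s - 16) - s^2 - 16*s - 15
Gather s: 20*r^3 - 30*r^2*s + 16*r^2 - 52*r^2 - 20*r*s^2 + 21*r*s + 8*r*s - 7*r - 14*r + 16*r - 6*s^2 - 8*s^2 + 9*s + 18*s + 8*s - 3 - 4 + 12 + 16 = 20*r^3 - 36*r^2 - 5*r + s^2*(-20*r - 14) + s*(-30*r^2 + 29*r + 35) + 21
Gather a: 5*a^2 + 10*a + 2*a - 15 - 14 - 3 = 5*a^2 + 12*a - 32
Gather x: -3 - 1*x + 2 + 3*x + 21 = 2*x + 20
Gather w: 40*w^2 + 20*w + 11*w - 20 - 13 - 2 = 40*w^2 + 31*w - 35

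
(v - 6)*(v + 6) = v^2 - 36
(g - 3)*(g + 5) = g^2 + 2*g - 15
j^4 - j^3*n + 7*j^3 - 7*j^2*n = j^2*(j + 7)*(j - n)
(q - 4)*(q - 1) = q^2 - 5*q + 4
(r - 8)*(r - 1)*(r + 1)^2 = r^4 - 7*r^3 - 9*r^2 + 7*r + 8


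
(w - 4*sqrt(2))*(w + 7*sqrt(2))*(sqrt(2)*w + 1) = sqrt(2)*w^3 + 7*w^2 - 53*sqrt(2)*w - 56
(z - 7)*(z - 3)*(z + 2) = z^3 - 8*z^2 + z + 42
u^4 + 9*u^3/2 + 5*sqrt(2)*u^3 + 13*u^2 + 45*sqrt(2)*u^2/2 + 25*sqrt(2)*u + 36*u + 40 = (u + 2)*(u + 5/2)*(u + sqrt(2))*(u + 4*sqrt(2))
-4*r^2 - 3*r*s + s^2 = (-4*r + s)*(r + s)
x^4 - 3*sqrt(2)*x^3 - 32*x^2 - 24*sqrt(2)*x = x*(x - 6*sqrt(2))*(x + sqrt(2))*(x + 2*sqrt(2))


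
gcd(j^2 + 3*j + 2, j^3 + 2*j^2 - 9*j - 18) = j + 2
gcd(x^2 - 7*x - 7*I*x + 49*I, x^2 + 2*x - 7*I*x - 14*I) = x - 7*I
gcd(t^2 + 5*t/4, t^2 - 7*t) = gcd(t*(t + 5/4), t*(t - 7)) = t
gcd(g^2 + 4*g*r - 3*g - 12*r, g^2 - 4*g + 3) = g - 3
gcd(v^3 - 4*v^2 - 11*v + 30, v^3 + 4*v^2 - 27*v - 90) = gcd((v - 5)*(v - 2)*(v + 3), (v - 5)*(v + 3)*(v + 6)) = v^2 - 2*v - 15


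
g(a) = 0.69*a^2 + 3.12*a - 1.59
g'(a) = 1.38*a + 3.12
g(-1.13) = -4.23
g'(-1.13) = 1.56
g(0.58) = 0.45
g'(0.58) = 3.92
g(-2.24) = -5.12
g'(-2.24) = 0.03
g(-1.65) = -4.86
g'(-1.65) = 0.84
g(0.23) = -0.84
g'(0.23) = 3.44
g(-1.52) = -4.74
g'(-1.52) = 1.02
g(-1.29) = -4.47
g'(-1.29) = 1.34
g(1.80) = 6.26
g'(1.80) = 5.60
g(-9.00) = 26.22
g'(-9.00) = -9.30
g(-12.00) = 60.33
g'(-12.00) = -13.44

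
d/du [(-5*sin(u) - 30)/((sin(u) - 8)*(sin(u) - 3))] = 5*(sin(u)^2 + 12*sin(u) - 90)*cos(u)/((sin(u) - 8)^2*(sin(u) - 3)^2)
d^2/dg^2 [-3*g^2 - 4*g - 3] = -6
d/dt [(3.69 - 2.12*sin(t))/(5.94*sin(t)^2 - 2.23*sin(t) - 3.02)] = (12.5928*sin(t)^2 - 43.8372*sin(t) + 14.6311)*cos(t)/(35.2836*sin(t)^4 - 26.4924*sin(t)^3 - 30.9047*sin(t)^2 + 13.4692*sin(t) + 9.1204)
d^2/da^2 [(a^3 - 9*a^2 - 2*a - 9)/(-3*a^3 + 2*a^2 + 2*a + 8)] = 2*(75*a^6 + 36*a^5 + 468*a^4 + 1076*a^3 - 246*a^2 + 468*a + 436)/(27*a^9 - 54*a^8 - 18*a^7 - 152*a^6 + 300*a^5 + 168*a^4 + 376*a^3 - 480*a^2 - 384*a - 512)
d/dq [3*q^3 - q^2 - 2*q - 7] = 9*q^2 - 2*q - 2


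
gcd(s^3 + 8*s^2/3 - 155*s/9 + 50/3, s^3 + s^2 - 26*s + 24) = s + 6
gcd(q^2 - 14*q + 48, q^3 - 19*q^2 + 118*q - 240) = q^2 - 14*q + 48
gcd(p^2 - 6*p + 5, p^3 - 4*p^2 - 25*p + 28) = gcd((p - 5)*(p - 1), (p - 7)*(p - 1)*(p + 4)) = p - 1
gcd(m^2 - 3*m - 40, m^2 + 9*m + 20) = m + 5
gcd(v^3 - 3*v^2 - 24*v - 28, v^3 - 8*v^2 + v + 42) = v^2 - 5*v - 14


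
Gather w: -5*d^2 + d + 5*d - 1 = -5*d^2 + 6*d - 1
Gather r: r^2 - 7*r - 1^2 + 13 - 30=r^2 - 7*r - 18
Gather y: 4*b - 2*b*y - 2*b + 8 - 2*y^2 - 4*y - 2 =2*b - 2*y^2 + y*(-2*b - 4) + 6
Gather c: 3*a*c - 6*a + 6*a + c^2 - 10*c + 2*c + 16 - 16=c^2 + c*(3*a - 8)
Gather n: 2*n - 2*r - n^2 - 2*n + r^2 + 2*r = -n^2 + r^2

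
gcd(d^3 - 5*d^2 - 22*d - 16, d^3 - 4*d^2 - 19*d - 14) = d^2 + 3*d + 2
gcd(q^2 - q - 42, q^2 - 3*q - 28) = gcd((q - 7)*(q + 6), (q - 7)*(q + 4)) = q - 7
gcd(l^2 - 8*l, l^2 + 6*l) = l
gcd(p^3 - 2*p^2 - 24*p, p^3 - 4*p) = p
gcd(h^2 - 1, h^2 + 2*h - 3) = h - 1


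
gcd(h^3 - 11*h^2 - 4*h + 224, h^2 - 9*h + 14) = h - 7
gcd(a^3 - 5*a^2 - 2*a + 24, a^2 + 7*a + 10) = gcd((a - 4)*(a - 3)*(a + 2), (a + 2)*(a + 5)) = a + 2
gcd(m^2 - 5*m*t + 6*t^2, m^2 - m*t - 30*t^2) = 1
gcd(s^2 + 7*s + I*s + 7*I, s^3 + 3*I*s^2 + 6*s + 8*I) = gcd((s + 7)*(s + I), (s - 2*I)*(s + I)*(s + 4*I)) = s + I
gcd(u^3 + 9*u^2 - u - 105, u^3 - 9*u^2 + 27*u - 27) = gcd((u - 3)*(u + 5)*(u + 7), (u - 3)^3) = u - 3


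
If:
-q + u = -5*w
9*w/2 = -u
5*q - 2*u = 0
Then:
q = 0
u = 0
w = 0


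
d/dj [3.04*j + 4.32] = 3.04000000000000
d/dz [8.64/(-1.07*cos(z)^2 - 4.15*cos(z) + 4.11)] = -(18.4896*cos(z) + 35.856)*sin(z)/(1.07*cos(z)^2 + 4.15*cos(z) - 4.11)^2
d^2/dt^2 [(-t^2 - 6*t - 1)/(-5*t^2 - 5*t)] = 2*(5*t^3 + 3*t^2 + 3*t + 1)/(5*t^3*(t^3 + 3*t^2 + 3*t + 1))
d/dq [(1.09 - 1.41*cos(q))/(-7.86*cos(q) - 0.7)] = -9.5544*sin(q)/(7.86*cos(q) + 0.7)^2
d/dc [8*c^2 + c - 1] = 16*c + 1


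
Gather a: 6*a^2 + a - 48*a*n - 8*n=6*a^2 + a*(1 - 48*n) - 8*n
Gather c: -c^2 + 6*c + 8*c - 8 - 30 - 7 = -c^2 + 14*c - 45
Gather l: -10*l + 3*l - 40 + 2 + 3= -7*l - 35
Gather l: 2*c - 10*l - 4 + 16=2*c - 10*l + 12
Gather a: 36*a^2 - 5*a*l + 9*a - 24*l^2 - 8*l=36*a^2 + a*(9 - 5*l) - 24*l^2 - 8*l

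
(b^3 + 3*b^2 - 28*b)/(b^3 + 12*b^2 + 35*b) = (b - 4)/(b + 5)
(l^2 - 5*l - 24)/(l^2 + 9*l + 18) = (l - 8)/(l + 6)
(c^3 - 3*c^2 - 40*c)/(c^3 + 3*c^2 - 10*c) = (c - 8)/(c - 2)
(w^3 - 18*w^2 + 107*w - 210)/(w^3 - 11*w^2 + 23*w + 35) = (w - 6)/(w + 1)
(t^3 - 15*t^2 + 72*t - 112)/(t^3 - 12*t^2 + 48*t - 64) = (t - 7)/(t - 4)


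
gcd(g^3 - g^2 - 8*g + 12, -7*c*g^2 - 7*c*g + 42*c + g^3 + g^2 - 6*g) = g^2 + g - 6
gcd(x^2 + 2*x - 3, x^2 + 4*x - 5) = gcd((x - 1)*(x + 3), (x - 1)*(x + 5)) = x - 1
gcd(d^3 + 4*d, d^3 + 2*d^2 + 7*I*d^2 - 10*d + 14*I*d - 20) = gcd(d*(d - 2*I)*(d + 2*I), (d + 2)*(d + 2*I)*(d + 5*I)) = d + 2*I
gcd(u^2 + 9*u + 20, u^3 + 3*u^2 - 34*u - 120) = u^2 + 9*u + 20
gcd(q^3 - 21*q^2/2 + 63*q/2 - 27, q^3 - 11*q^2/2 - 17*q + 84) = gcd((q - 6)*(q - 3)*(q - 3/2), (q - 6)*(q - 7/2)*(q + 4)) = q - 6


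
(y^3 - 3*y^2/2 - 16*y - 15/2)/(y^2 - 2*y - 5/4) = 2*(y^2 - 2*y - 15)/(2*y - 5)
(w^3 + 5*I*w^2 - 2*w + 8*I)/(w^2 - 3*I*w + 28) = (w^2 + I*w + 2)/(w - 7*I)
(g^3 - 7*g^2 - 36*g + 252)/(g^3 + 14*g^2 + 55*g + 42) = (g^2 - 13*g + 42)/(g^2 + 8*g + 7)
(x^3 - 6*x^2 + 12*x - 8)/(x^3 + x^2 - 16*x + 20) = (x - 2)/(x + 5)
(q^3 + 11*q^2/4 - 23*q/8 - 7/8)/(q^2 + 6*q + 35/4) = (4*q^2 - 3*q - 1)/(2*(2*q + 5))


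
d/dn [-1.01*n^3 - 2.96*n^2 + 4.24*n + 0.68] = -3.03*n^2 - 5.92*n + 4.24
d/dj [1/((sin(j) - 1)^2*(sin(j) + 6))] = -(3*sin(j) + 11)*cos(j)/((sin(j) - 1)^3*(sin(j) + 6)^2)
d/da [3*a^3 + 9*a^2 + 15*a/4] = 9*a^2 + 18*a + 15/4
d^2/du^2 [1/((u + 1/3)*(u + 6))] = 6*(9*(u + 6)^2 + 3*(u + 6)*(3*u + 1) + (3*u + 1)^2)/((u + 6)^3*(3*u + 1)^3)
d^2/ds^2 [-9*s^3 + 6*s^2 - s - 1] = 12 - 54*s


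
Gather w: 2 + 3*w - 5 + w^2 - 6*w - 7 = w^2 - 3*w - 10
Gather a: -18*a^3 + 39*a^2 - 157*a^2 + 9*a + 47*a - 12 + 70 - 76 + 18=-18*a^3 - 118*a^2 + 56*a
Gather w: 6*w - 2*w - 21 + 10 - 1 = 4*w - 12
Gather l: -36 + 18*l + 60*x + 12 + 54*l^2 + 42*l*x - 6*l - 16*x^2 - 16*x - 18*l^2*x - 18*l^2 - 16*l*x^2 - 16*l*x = l^2*(36 - 18*x) + l*(-16*x^2 + 26*x + 12) - 16*x^2 + 44*x - 24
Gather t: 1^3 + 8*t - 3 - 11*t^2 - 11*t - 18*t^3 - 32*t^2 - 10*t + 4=-18*t^3 - 43*t^2 - 13*t + 2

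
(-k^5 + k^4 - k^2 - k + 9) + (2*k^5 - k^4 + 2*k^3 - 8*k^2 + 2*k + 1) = k^5 + 2*k^3 - 9*k^2 + k + 10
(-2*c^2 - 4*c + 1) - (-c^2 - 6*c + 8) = -c^2 + 2*c - 7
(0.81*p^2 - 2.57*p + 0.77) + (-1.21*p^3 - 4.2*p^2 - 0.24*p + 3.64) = -1.21*p^3 - 3.39*p^2 - 2.81*p + 4.41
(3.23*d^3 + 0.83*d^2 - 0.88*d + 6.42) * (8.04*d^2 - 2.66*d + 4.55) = 25.9692*d^5 - 1.9186*d^4 + 5.4135*d^3 + 57.7341*d^2 - 21.0812*d + 29.211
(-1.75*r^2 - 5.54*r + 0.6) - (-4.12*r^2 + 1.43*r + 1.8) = 2.37*r^2 - 6.97*r - 1.2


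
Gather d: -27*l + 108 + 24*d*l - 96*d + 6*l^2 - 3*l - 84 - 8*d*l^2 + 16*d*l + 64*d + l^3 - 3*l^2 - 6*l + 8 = d*(-8*l^2 + 40*l - 32) + l^3 + 3*l^2 - 36*l + 32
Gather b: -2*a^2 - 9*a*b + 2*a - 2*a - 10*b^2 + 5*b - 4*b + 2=-2*a^2 - 10*b^2 + b*(1 - 9*a) + 2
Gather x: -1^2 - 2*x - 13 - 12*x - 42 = -14*x - 56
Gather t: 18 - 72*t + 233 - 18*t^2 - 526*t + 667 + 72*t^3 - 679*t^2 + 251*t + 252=72*t^3 - 697*t^2 - 347*t + 1170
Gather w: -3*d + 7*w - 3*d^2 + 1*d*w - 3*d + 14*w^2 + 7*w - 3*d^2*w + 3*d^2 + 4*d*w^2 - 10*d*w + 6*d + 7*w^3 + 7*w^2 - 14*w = 7*w^3 + w^2*(4*d + 21) + w*(-3*d^2 - 9*d)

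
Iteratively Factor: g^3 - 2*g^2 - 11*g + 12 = (g + 3)*(g^2 - 5*g + 4) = (g - 4)*(g + 3)*(g - 1)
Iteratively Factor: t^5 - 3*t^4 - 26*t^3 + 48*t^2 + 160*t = (t + 2)*(t^4 - 5*t^3 - 16*t^2 + 80*t) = t*(t + 2)*(t^3 - 5*t^2 - 16*t + 80) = t*(t + 2)*(t + 4)*(t^2 - 9*t + 20) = t*(t - 4)*(t + 2)*(t + 4)*(t - 5)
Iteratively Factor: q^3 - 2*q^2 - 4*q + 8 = (q + 2)*(q^2 - 4*q + 4) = (q - 2)*(q + 2)*(q - 2)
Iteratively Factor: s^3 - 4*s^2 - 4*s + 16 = (s - 2)*(s^2 - 2*s - 8) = (s - 4)*(s - 2)*(s + 2)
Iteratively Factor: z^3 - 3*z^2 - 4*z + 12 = (z + 2)*(z^2 - 5*z + 6) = (z - 2)*(z + 2)*(z - 3)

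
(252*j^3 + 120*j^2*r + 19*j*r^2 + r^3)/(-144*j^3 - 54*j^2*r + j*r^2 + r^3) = (42*j^2 + 13*j*r + r^2)/(-24*j^2 - 5*j*r + r^2)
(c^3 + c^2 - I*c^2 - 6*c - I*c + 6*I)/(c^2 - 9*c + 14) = (c^2 + c*(3 - I) - 3*I)/(c - 7)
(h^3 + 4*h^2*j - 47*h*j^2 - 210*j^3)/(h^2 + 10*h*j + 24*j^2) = (h^2 - 2*h*j - 35*j^2)/(h + 4*j)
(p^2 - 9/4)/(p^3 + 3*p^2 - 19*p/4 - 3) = (2*p + 3)/(2*p^2 + 9*p + 4)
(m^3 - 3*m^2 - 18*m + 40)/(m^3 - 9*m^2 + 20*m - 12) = (m^2 - m - 20)/(m^2 - 7*m + 6)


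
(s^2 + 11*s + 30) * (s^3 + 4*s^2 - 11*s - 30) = s^5 + 15*s^4 + 63*s^3 - 31*s^2 - 660*s - 900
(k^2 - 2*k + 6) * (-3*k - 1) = -3*k^3 + 5*k^2 - 16*k - 6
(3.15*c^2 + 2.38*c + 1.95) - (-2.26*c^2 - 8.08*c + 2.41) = 5.41*c^2 + 10.46*c - 0.46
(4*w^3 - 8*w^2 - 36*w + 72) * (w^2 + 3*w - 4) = 4*w^5 + 4*w^4 - 76*w^3 - 4*w^2 + 360*w - 288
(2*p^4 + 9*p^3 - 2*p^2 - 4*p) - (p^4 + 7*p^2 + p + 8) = p^4 + 9*p^3 - 9*p^2 - 5*p - 8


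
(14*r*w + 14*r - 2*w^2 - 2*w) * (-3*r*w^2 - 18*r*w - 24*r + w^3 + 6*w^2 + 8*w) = -42*r^2*w^3 - 294*r^2*w^2 - 588*r^2*w - 336*r^2 + 20*r*w^4 + 140*r*w^3 + 280*r*w^2 + 160*r*w - 2*w^5 - 14*w^4 - 28*w^3 - 16*w^2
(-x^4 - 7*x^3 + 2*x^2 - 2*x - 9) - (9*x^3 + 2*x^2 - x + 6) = -x^4 - 16*x^3 - x - 15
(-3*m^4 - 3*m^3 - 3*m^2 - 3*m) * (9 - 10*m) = 30*m^5 + 3*m^4 + 3*m^3 + 3*m^2 - 27*m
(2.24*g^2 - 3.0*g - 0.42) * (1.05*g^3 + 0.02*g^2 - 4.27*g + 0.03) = 2.352*g^5 - 3.1052*g^4 - 10.0658*g^3 + 12.8688*g^2 + 1.7034*g - 0.0126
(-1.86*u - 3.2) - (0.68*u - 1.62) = -2.54*u - 1.58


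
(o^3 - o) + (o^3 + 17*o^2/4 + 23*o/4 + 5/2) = 2*o^3 + 17*o^2/4 + 19*o/4 + 5/2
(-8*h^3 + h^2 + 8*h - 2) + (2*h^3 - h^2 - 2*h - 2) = -6*h^3 + 6*h - 4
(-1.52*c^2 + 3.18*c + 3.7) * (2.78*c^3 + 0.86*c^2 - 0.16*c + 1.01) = -4.2256*c^5 + 7.5332*c^4 + 13.264*c^3 + 1.138*c^2 + 2.6198*c + 3.737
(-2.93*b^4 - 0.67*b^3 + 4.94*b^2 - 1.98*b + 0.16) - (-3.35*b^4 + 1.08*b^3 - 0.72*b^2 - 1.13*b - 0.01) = 0.42*b^4 - 1.75*b^3 + 5.66*b^2 - 0.85*b + 0.17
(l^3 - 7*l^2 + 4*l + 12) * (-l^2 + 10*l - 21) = -l^5 + 17*l^4 - 95*l^3 + 175*l^2 + 36*l - 252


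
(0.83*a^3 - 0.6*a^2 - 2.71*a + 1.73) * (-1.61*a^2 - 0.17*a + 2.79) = -1.3363*a^5 + 0.8249*a^4 + 6.7808*a^3 - 3.9986*a^2 - 7.855*a + 4.8267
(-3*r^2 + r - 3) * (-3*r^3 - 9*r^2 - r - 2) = 9*r^5 + 24*r^4 + 3*r^3 + 32*r^2 + r + 6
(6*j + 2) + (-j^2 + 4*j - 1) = -j^2 + 10*j + 1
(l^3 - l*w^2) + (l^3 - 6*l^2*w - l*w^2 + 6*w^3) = 2*l^3 - 6*l^2*w - 2*l*w^2 + 6*w^3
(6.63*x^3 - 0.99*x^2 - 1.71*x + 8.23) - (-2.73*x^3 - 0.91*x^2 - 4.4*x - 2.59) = 9.36*x^3 - 0.08*x^2 + 2.69*x + 10.82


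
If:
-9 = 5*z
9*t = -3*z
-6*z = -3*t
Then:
No Solution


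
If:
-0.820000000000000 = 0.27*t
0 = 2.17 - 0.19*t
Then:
No Solution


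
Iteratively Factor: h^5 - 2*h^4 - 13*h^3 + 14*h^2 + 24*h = (h - 2)*(h^4 - 13*h^2 - 12*h) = (h - 4)*(h - 2)*(h^3 + 4*h^2 + 3*h) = (h - 4)*(h - 2)*(h + 1)*(h^2 + 3*h) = (h - 4)*(h - 2)*(h + 1)*(h + 3)*(h)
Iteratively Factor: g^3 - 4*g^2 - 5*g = (g)*(g^2 - 4*g - 5) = g*(g + 1)*(g - 5)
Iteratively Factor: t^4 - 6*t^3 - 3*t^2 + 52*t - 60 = (t - 2)*(t^3 - 4*t^2 - 11*t + 30) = (t - 2)*(t + 3)*(t^2 - 7*t + 10) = (t - 5)*(t - 2)*(t + 3)*(t - 2)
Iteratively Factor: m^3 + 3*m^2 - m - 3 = (m - 1)*(m^2 + 4*m + 3) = (m - 1)*(m + 3)*(m + 1)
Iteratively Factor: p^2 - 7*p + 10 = (p - 2)*(p - 5)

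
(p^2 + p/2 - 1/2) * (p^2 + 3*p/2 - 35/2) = p^4 + 2*p^3 - 69*p^2/4 - 19*p/2 + 35/4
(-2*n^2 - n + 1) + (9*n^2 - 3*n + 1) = 7*n^2 - 4*n + 2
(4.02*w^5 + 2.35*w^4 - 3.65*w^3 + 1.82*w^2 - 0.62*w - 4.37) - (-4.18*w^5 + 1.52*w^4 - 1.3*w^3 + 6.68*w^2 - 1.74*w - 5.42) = 8.2*w^5 + 0.83*w^4 - 2.35*w^3 - 4.86*w^2 + 1.12*w + 1.05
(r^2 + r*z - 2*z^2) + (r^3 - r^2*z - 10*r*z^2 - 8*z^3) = r^3 - r^2*z + r^2 - 10*r*z^2 + r*z - 8*z^3 - 2*z^2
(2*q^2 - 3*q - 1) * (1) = 2*q^2 - 3*q - 1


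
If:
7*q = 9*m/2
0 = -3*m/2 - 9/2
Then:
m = -3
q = -27/14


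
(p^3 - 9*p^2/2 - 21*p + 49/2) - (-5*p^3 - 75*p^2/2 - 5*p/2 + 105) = 6*p^3 + 33*p^2 - 37*p/2 - 161/2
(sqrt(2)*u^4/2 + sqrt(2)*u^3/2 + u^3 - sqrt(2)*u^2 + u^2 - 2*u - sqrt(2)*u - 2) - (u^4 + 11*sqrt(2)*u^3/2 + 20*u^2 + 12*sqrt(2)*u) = -u^4 + sqrt(2)*u^4/2 - 5*sqrt(2)*u^3 + u^3 - 19*u^2 - sqrt(2)*u^2 - 13*sqrt(2)*u - 2*u - 2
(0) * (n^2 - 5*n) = 0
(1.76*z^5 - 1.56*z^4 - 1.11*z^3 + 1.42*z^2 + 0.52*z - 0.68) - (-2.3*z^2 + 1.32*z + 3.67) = 1.76*z^5 - 1.56*z^4 - 1.11*z^3 + 3.72*z^2 - 0.8*z - 4.35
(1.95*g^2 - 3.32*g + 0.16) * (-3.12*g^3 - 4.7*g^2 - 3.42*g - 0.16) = -6.084*g^5 + 1.1934*g^4 + 8.4358*g^3 + 10.2904*g^2 - 0.016*g - 0.0256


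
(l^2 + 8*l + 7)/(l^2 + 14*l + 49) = (l + 1)/(l + 7)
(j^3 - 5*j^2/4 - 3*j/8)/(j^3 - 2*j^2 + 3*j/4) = (4*j + 1)/(2*(2*j - 1))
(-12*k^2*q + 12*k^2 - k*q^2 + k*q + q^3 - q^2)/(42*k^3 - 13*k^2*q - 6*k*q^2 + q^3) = (-4*k*q + 4*k + q^2 - q)/(14*k^2 - 9*k*q + q^2)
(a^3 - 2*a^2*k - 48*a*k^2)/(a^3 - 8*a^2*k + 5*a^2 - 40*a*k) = (a + 6*k)/(a + 5)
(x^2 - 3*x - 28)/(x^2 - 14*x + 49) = (x + 4)/(x - 7)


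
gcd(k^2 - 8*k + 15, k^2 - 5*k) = k - 5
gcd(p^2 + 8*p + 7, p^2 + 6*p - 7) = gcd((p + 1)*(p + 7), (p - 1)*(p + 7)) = p + 7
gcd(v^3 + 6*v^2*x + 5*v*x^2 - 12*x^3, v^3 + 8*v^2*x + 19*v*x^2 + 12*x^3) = v^2 + 7*v*x + 12*x^2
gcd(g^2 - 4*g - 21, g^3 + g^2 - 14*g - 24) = g + 3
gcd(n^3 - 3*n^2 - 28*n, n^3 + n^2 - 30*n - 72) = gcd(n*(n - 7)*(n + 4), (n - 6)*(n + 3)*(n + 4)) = n + 4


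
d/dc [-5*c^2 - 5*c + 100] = -10*c - 5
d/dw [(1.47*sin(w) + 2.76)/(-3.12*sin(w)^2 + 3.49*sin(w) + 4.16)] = (4.5864*sin(w)^2 + 17.2224*sin(w) - 3.5172)*cos(w)/(9.7344*sin(w)^4 - 21.7776*sin(w)^3 - 13.7783*sin(w)^2 + 29.0368*sin(w) + 17.3056)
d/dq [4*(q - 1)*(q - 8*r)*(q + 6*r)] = 12*q^2 - 16*q*r - 8*q - 192*r^2 + 8*r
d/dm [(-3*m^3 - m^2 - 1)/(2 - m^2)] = 3*m*(m^3 - 6*m - 2)/(m^4 - 4*m^2 + 4)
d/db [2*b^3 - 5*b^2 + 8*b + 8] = 6*b^2 - 10*b + 8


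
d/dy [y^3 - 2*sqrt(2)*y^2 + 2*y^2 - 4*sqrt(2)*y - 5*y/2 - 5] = 3*y^2 - 4*sqrt(2)*y + 4*y - 4*sqrt(2) - 5/2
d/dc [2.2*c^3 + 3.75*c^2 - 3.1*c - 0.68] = 6.6*c^2 + 7.5*c - 3.1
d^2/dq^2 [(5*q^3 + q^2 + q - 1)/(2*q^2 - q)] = 2*(11*q^3 - 12*q^2 + 6*q - 1)/(q^3*(8*q^3 - 12*q^2 + 6*q - 1))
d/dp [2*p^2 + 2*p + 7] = 4*p + 2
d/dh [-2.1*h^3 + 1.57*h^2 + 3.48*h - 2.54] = -6.3*h^2 + 3.14*h + 3.48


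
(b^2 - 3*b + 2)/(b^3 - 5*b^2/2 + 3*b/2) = 2*(b - 2)/(b*(2*b - 3))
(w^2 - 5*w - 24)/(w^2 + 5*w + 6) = (w - 8)/(w + 2)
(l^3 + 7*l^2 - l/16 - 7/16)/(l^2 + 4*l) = (16*l^3 + 112*l^2 - l - 7)/(16*l*(l + 4))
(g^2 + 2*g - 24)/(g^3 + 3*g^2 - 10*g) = (g^2 + 2*g - 24)/(g*(g^2 + 3*g - 10))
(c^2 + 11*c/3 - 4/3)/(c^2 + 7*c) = (3*c^2 + 11*c - 4)/(3*c*(c + 7))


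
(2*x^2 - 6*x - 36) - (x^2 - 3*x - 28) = x^2 - 3*x - 8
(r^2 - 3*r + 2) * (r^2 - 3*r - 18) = r^4 - 6*r^3 - 7*r^2 + 48*r - 36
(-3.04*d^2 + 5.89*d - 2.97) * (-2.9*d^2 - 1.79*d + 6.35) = 8.816*d^4 - 11.6394*d^3 - 21.2341*d^2 + 42.7178*d - 18.8595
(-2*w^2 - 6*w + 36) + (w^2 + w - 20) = -w^2 - 5*w + 16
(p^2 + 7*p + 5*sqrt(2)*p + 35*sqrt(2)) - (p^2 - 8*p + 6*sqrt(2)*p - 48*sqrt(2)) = -sqrt(2)*p + 15*p + 83*sqrt(2)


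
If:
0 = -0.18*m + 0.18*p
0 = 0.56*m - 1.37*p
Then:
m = 0.00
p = 0.00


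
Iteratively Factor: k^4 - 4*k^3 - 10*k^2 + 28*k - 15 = (k - 5)*(k^3 + k^2 - 5*k + 3) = (k - 5)*(k - 1)*(k^2 + 2*k - 3) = (k - 5)*(k - 1)*(k + 3)*(k - 1)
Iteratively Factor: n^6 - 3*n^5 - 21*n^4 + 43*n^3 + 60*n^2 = (n + 4)*(n^5 - 7*n^4 + 7*n^3 + 15*n^2) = (n - 5)*(n + 4)*(n^4 - 2*n^3 - 3*n^2) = (n - 5)*(n - 3)*(n + 4)*(n^3 + n^2) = n*(n - 5)*(n - 3)*(n + 4)*(n^2 + n) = n^2*(n - 5)*(n - 3)*(n + 4)*(n + 1)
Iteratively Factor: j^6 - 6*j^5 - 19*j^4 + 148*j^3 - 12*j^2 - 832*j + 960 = (j + 3)*(j^5 - 9*j^4 + 8*j^3 + 124*j^2 - 384*j + 320) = (j - 4)*(j + 3)*(j^4 - 5*j^3 - 12*j^2 + 76*j - 80) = (j - 4)*(j - 2)*(j + 3)*(j^3 - 3*j^2 - 18*j + 40) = (j - 4)*(j - 2)^2*(j + 3)*(j^2 - j - 20) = (j - 4)*(j - 2)^2*(j + 3)*(j + 4)*(j - 5)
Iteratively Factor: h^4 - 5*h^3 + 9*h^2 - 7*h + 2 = (h - 1)*(h^3 - 4*h^2 + 5*h - 2) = (h - 2)*(h - 1)*(h^2 - 2*h + 1) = (h - 2)*(h - 1)^2*(h - 1)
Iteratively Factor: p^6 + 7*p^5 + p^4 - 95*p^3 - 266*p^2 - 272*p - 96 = (p - 4)*(p^5 + 11*p^4 + 45*p^3 + 85*p^2 + 74*p + 24) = (p - 4)*(p + 1)*(p^4 + 10*p^3 + 35*p^2 + 50*p + 24) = (p - 4)*(p + 1)^2*(p^3 + 9*p^2 + 26*p + 24) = (p - 4)*(p + 1)^2*(p + 4)*(p^2 + 5*p + 6) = (p - 4)*(p + 1)^2*(p + 2)*(p + 4)*(p + 3)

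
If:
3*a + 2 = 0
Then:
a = -2/3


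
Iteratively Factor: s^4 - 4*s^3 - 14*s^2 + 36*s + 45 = (s + 3)*(s^3 - 7*s^2 + 7*s + 15) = (s + 1)*(s + 3)*(s^2 - 8*s + 15) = (s - 3)*(s + 1)*(s + 3)*(s - 5)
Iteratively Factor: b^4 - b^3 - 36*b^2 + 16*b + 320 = (b - 4)*(b^3 + 3*b^2 - 24*b - 80) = (b - 4)*(b + 4)*(b^2 - b - 20) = (b - 5)*(b - 4)*(b + 4)*(b + 4)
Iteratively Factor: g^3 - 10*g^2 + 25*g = (g)*(g^2 - 10*g + 25) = g*(g - 5)*(g - 5)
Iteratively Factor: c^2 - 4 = (c + 2)*(c - 2)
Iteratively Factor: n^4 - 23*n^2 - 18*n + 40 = (n + 2)*(n^3 - 2*n^2 - 19*n + 20) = (n - 5)*(n + 2)*(n^2 + 3*n - 4) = (n - 5)*(n + 2)*(n + 4)*(n - 1)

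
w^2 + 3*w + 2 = (w + 1)*(w + 2)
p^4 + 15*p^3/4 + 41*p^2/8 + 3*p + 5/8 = (p + 1/2)*(p + 1)^2*(p + 5/4)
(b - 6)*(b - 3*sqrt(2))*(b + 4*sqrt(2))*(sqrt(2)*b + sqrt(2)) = sqrt(2)*b^4 - 5*sqrt(2)*b^3 + 2*b^3 - 30*sqrt(2)*b^2 - 10*b^2 - 12*b + 120*sqrt(2)*b + 144*sqrt(2)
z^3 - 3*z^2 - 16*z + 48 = (z - 4)*(z - 3)*(z + 4)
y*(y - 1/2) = y^2 - y/2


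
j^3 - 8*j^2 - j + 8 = (j - 8)*(j - 1)*(j + 1)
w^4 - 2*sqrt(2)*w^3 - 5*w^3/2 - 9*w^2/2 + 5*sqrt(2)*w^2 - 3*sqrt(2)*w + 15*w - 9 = (w - 3/2)*(w - 1)*(w - 3*sqrt(2))*(w + sqrt(2))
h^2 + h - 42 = (h - 6)*(h + 7)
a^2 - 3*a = a*(a - 3)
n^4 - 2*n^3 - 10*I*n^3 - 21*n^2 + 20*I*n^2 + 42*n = n*(n - 2)*(n - 7*I)*(n - 3*I)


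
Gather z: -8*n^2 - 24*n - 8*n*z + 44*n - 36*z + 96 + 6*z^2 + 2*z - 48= -8*n^2 + 20*n + 6*z^2 + z*(-8*n - 34) + 48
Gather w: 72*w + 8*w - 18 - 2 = 80*w - 20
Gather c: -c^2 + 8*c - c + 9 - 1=-c^2 + 7*c + 8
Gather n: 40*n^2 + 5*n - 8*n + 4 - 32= 40*n^2 - 3*n - 28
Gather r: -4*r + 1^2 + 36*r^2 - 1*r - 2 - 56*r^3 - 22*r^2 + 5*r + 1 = -56*r^3 + 14*r^2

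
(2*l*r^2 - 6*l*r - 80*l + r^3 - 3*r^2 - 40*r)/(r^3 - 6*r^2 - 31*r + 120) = (2*l + r)/(r - 3)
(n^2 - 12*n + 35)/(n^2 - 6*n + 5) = (n - 7)/(n - 1)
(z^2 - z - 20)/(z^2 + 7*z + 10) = (z^2 - z - 20)/(z^2 + 7*z + 10)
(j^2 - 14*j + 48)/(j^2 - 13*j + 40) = (j - 6)/(j - 5)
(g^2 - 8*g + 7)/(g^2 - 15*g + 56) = (g - 1)/(g - 8)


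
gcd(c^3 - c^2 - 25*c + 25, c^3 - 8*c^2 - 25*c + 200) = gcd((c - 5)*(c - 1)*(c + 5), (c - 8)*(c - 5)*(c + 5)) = c^2 - 25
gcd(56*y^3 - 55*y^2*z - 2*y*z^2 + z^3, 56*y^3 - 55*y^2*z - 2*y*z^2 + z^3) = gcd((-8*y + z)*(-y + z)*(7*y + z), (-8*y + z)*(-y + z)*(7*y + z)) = 56*y^3 - 55*y^2*z - 2*y*z^2 + z^3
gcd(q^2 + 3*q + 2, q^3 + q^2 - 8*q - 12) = q + 2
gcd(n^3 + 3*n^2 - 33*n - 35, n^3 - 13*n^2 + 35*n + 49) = n + 1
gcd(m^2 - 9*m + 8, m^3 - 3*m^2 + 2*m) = m - 1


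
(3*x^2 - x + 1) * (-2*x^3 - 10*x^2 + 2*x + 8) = -6*x^5 - 28*x^4 + 14*x^3 + 12*x^2 - 6*x + 8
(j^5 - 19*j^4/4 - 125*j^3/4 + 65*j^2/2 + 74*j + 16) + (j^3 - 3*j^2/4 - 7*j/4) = j^5 - 19*j^4/4 - 121*j^3/4 + 127*j^2/4 + 289*j/4 + 16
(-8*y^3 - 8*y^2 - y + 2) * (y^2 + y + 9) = -8*y^5 - 16*y^4 - 81*y^3 - 71*y^2 - 7*y + 18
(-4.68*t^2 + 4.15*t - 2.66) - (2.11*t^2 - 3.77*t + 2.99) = -6.79*t^2 + 7.92*t - 5.65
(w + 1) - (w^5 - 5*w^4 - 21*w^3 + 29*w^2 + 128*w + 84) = -w^5 + 5*w^4 + 21*w^3 - 29*w^2 - 127*w - 83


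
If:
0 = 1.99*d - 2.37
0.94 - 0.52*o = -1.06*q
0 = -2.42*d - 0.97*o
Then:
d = 1.19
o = -2.97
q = -2.34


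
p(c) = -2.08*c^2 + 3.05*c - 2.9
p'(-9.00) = 40.49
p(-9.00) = -198.83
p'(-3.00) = 15.53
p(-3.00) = -30.77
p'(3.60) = -11.93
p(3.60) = -18.88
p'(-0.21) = 3.92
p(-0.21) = -3.63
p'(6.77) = -25.11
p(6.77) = -77.58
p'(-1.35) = 8.67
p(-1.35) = -10.81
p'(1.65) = -3.81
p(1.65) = -3.53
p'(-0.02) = 3.13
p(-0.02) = -2.96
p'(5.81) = -21.12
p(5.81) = -55.39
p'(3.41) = -11.14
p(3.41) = -16.69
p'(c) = 3.05 - 4.16*c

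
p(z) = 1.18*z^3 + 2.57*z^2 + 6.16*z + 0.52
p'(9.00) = 339.16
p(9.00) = 1124.35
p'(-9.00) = 246.64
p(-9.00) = -706.97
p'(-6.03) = 103.88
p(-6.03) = -201.90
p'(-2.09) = 10.88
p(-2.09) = -11.90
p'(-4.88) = 65.38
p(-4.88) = -105.47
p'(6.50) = 189.14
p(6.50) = 473.20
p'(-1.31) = 5.50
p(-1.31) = -5.79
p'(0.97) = 14.48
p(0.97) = 9.99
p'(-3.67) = 34.98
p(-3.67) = -45.80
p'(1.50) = 21.84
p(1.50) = 19.52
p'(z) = 3.54*z^2 + 5.14*z + 6.16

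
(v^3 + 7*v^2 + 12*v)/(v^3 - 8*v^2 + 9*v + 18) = v*(v^2 + 7*v + 12)/(v^3 - 8*v^2 + 9*v + 18)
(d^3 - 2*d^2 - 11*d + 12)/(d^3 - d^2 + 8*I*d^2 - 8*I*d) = (d^2 - d - 12)/(d*(d + 8*I))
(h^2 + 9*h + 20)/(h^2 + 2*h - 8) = (h + 5)/(h - 2)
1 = 1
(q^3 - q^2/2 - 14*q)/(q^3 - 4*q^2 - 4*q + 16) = q*(2*q + 7)/(2*(q^2 - 4))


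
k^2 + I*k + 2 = (k - I)*(k + 2*I)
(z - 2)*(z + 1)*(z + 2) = z^3 + z^2 - 4*z - 4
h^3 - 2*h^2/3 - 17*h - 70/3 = (h - 5)*(h + 2)*(h + 7/3)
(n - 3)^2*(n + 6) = n^3 - 27*n + 54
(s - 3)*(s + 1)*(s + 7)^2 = s^4 + 12*s^3 + 18*s^2 - 140*s - 147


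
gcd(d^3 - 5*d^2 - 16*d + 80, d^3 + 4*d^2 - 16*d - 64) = d^2 - 16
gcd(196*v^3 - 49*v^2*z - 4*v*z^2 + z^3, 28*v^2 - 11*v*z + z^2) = 28*v^2 - 11*v*z + z^2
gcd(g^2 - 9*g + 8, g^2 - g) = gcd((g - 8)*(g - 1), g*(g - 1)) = g - 1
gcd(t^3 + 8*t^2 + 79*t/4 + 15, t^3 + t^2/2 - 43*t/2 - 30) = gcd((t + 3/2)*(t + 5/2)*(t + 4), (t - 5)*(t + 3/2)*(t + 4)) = t^2 + 11*t/2 + 6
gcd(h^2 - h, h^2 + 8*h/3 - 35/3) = 1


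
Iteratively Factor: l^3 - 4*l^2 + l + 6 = (l - 2)*(l^2 - 2*l - 3) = (l - 2)*(l + 1)*(l - 3)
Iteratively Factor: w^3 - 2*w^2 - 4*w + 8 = (w - 2)*(w^2 - 4) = (w - 2)*(w + 2)*(w - 2)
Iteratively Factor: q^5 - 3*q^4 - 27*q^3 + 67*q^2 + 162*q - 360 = (q - 5)*(q^4 + 2*q^3 - 17*q^2 - 18*q + 72) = (q - 5)*(q + 3)*(q^3 - q^2 - 14*q + 24) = (q - 5)*(q + 3)*(q + 4)*(q^2 - 5*q + 6) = (q - 5)*(q - 3)*(q + 3)*(q + 4)*(q - 2)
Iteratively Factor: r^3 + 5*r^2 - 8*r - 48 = (r + 4)*(r^2 + r - 12) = (r - 3)*(r + 4)*(r + 4)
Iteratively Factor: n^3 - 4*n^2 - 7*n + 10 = (n - 5)*(n^2 + n - 2) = (n - 5)*(n + 2)*(n - 1)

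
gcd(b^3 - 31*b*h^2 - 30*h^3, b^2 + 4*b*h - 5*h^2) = b + 5*h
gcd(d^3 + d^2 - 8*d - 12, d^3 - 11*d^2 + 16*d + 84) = d + 2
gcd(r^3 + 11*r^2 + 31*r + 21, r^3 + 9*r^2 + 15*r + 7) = r^2 + 8*r + 7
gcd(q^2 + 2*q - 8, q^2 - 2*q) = q - 2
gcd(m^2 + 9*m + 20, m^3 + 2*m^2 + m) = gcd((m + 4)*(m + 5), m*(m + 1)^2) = 1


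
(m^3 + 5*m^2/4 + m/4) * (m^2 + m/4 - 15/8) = m^5 + 3*m^4/2 - 21*m^3/16 - 73*m^2/32 - 15*m/32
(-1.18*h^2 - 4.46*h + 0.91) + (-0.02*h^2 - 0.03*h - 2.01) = -1.2*h^2 - 4.49*h - 1.1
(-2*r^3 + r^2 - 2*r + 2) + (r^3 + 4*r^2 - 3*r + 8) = -r^3 + 5*r^2 - 5*r + 10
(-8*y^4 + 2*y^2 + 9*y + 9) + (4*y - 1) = -8*y^4 + 2*y^2 + 13*y + 8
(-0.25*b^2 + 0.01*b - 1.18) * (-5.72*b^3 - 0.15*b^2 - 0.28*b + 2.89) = 1.43*b^5 - 0.0197*b^4 + 6.8181*b^3 - 0.5483*b^2 + 0.3593*b - 3.4102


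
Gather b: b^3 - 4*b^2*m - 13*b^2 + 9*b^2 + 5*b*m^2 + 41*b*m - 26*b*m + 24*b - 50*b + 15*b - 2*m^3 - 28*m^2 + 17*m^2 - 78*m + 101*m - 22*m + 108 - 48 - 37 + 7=b^3 + b^2*(-4*m - 4) + b*(5*m^2 + 15*m - 11) - 2*m^3 - 11*m^2 + m + 30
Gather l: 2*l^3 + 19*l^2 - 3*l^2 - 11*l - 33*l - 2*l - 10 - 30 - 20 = 2*l^3 + 16*l^2 - 46*l - 60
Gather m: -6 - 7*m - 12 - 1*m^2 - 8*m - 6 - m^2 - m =-2*m^2 - 16*m - 24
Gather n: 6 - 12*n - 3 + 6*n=3 - 6*n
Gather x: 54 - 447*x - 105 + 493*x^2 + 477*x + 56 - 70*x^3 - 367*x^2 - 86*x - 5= -70*x^3 + 126*x^2 - 56*x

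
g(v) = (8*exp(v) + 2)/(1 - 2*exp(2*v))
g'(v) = 8*exp(v)/(1 - 2*exp(2*v)) + 4*(8*exp(v) + 2)*exp(2*v)/(1 - 2*exp(2*v))^2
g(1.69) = -0.79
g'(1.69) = 0.85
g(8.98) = -0.00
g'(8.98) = 0.00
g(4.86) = -0.03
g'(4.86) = 0.03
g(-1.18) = 5.50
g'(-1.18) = 5.59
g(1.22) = -1.33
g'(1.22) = 1.54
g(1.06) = -1.60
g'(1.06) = 1.93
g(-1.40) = 4.52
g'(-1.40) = 3.50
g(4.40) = -0.05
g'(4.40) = 0.05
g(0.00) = -10.00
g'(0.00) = 32.00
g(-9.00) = 2.00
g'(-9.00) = 0.00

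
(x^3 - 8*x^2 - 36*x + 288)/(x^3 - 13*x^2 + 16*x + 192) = (x^2 - 36)/(x^2 - 5*x - 24)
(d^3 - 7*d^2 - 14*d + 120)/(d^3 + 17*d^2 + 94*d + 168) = (d^2 - 11*d + 30)/(d^2 + 13*d + 42)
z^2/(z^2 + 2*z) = z/(z + 2)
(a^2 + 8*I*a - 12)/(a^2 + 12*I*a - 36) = (a + 2*I)/(a + 6*I)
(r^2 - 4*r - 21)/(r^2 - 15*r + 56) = (r + 3)/(r - 8)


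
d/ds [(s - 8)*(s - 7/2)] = 2*s - 23/2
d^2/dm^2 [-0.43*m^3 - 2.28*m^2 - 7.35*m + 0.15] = -2.58*m - 4.56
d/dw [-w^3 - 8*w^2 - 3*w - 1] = -3*w^2 - 16*w - 3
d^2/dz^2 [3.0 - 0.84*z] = 0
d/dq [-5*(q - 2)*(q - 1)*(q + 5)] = -15*q^2 - 20*q + 65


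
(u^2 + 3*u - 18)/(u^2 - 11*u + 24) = (u + 6)/(u - 8)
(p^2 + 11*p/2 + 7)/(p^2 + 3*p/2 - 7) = (p + 2)/(p - 2)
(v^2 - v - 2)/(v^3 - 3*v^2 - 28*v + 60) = (v + 1)/(v^2 - v - 30)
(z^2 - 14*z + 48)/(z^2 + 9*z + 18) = (z^2 - 14*z + 48)/(z^2 + 9*z + 18)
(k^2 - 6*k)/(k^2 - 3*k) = (k - 6)/(k - 3)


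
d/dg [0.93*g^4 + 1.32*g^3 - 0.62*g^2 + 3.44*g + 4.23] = 3.72*g^3 + 3.96*g^2 - 1.24*g + 3.44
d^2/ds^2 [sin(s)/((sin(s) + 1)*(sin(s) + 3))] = (-sin(s)^4 + 5*sin(s)^3 + 15*sin(s)^2 - 3*sin(s) - 24)/((sin(s) + 1)^2*(sin(s) + 3)^3)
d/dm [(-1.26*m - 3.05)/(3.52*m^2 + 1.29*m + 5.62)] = (4.4352*m^2 + 21.472*m - 3.1467)/(12.3904*m^4 + 9.0816*m^3 + 41.2289*m^2 + 14.4996*m + 31.5844)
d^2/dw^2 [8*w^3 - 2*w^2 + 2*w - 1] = 48*w - 4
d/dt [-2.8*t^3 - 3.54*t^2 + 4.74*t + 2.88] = -8.4*t^2 - 7.08*t + 4.74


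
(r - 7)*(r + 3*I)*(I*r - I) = I*r^3 - 3*r^2 - 8*I*r^2 + 24*r + 7*I*r - 21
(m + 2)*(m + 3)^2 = m^3 + 8*m^2 + 21*m + 18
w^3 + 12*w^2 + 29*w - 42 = (w - 1)*(w + 6)*(w + 7)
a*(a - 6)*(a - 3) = a^3 - 9*a^2 + 18*a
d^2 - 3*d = d*(d - 3)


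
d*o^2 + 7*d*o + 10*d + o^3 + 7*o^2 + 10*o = (d + o)*(o + 2)*(o + 5)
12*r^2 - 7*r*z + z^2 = (-4*r + z)*(-3*r + z)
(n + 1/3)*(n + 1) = n^2 + 4*n/3 + 1/3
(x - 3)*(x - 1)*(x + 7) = x^3 + 3*x^2 - 25*x + 21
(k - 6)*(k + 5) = k^2 - k - 30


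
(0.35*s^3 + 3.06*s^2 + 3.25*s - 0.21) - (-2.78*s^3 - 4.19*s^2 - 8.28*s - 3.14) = 3.13*s^3 + 7.25*s^2 + 11.53*s + 2.93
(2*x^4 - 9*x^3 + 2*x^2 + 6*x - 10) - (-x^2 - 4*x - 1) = 2*x^4 - 9*x^3 + 3*x^2 + 10*x - 9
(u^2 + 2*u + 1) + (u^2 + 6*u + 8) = 2*u^2 + 8*u + 9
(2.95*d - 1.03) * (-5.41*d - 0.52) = -15.9595*d^2 + 4.0383*d + 0.5356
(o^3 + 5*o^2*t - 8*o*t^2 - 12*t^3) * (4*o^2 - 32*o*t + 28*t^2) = 4*o^5 - 12*o^4*t - 164*o^3*t^2 + 348*o^2*t^3 + 160*o*t^4 - 336*t^5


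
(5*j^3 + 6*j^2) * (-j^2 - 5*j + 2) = -5*j^5 - 31*j^4 - 20*j^3 + 12*j^2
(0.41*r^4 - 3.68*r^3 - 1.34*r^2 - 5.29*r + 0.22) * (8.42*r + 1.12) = 3.4522*r^5 - 30.5264*r^4 - 15.4044*r^3 - 46.0426*r^2 - 4.0724*r + 0.2464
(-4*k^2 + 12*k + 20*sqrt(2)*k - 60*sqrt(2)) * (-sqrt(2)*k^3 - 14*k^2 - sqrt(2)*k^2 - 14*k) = 4*sqrt(2)*k^5 - 8*sqrt(2)*k^4 + 16*k^4 - 292*sqrt(2)*k^3 - 32*k^3 - 48*k^2 + 560*sqrt(2)*k^2 + 840*sqrt(2)*k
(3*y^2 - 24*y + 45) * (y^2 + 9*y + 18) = 3*y^4 + 3*y^3 - 117*y^2 - 27*y + 810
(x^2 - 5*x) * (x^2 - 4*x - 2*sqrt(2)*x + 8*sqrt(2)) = x^4 - 9*x^3 - 2*sqrt(2)*x^3 + 20*x^2 + 18*sqrt(2)*x^2 - 40*sqrt(2)*x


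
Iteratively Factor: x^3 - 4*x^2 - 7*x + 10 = (x - 5)*(x^2 + x - 2) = (x - 5)*(x - 1)*(x + 2)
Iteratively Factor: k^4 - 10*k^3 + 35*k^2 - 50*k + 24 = (k - 1)*(k^3 - 9*k^2 + 26*k - 24) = (k - 2)*(k - 1)*(k^2 - 7*k + 12) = (k - 3)*(k - 2)*(k - 1)*(k - 4)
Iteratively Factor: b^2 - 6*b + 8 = (b - 4)*(b - 2)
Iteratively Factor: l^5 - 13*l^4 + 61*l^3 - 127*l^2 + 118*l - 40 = (l - 1)*(l^4 - 12*l^3 + 49*l^2 - 78*l + 40) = (l - 5)*(l - 1)*(l^3 - 7*l^2 + 14*l - 8) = (l - 5)*(l - 1)^2*(l^2 - 6*l + 8) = (l - 5)*(l - 4)*(l - 1)^2*(l - 2)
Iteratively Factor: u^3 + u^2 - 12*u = (u - 3)*(u^2 + 4*u) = (u - 3)*(u + 4)*(u)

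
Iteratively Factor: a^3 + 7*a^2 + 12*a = (a + 3)*(a^2 + 4*a) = (a + 3)*(a + 4)*(a)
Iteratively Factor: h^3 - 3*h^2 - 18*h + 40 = (h + 4)*(h^2 - 7*h + 10) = (h - 2)*(h + 4)*(h - 5)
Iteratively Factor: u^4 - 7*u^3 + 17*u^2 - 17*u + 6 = (u - 3)*(u^3 - 4*u^2 + 5*u - 2) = (u - 3)*(u - 1)*(u^2 - 3*u + 2) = (u - 3)*(u - 1)^2*(u - 2)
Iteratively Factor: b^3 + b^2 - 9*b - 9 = (b + 3)*(b^2 - 2*b - 3) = (b - 3)*(b + 3)*(b + 1)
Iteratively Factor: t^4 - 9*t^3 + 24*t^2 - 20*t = (t)*(t^3 - 9*t^2 + 24*t - 20) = t*(t - 2)*(t^2 - 7*t + 10) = t*(t - 5)*(t - 2)*(t - 2)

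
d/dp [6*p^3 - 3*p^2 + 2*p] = 18*p^2 - 6*p + 2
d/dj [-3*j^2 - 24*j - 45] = -6*j - 24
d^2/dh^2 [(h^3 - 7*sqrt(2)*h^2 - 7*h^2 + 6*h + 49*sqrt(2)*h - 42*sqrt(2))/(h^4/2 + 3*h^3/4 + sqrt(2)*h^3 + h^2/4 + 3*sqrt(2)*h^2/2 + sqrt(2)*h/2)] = 8*(4*h^9 - 84*sqrt(2)*h^8 - 84*h^8 - 324*h^7 + 846*sqrt(2)*h^7 + 649*sqrt(2)*h^6 + 6068*h^6 + 1566*h^5 + 3339*sqrt(2)*h^5 - 14370*h^4 - 2805*sqrt(2)*h^4 - 14125*sqrt(2)*h^3 - 14322*h^3 - 11214*sqrt(2)*h^2 - 4536*h^2 - 3024*sqrt(2)*h - 504*h - 336*sqrt(2))/(h^3*(8*h^9 + 36*h^8 + 48*sqrt(2)*h^8 + 258*h^7 + 216*sqrt(2)*h^7 + 524*sqrt(2)*h^6 + 927*h^6 + 954*sqrt(2)*h^5 + 1617*h^5 + 1521*h^4 + 1254*sqrt(2)*h^4 + 793*h^3 + 1062*sqrt(2)*h^3 + 216*h^2 + 534*sqrt(2)*h^2 + 24*h + 144*sqrt(2)*h + 16*sqrt(2)))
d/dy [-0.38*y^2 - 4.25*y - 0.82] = -0.76*y - 4.25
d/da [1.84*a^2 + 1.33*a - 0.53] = 3.68*a + 1.33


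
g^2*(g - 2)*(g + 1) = g^4 - g^3 - 2*g^2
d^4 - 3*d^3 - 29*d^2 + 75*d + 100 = (d - 5)*(d - 4)*(d + 1)*(d + 5)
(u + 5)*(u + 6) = u^2 + 11*u + 30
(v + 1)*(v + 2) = v^2 + 3*v + 2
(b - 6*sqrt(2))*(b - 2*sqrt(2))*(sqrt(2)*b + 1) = sqrt(2)*b^3 - 15*b^2 + 16*sqrt(2)*b + 24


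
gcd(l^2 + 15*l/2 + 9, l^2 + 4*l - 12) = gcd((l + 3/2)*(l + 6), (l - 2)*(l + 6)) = l + 6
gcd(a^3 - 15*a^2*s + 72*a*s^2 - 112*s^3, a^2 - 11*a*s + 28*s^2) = a^2 - 11*a*s + 28*s^2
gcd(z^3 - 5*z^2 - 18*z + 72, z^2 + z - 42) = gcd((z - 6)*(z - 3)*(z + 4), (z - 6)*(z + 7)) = z - 6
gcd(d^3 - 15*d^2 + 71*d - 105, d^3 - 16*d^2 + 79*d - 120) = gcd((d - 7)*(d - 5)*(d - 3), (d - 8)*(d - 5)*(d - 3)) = d^2 - 8*d + 15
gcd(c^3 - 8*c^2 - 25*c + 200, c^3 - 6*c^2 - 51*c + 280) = c^2 - 13*c + 40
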